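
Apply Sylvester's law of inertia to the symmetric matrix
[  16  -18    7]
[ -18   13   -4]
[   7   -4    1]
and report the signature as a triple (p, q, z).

step 0: pivot 16 → sign +
step 1: pivot -29/4 → sign −
step 2: pivot 1/116 → sign +
signature = (2, 1, 0)

Answer: (2, 1, 0)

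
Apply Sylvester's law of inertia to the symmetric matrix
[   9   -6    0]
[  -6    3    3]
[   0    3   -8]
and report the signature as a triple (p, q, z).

step 0: pivot 9 → sign +
step 1: pivot -1 → sign −
step 2: pivot 1 → sign +
signature = (2, 1, 0)

Answer: (2, 1, 0)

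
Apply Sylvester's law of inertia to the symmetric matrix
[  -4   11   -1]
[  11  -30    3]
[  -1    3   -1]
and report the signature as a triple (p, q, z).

step 0: pivot -4 → sign −
step 1: pivot 1/4 → sign +
step 2: pivot -1 → sign −
signature = (1, 2, 0)

Answer: (1, 2, 0)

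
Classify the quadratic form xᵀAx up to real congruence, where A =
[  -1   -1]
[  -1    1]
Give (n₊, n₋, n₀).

Answer: (1, 1, 0)

Derivation:
step 0: pivot -1 → sign −
step 1: pivot 2 → sign +
signature = (1, 1, 0)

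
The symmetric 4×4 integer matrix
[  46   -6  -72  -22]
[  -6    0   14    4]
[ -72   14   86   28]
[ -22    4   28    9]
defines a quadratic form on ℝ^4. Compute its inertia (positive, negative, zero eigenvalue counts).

step 0: pivot 46 → sign +
step 1: pivot -18/23 → sign −
step 2: pivot 4/9 → sign +
step 3: row/col 3 already zero → sign 0
signature = (2, 1, 1)

Answer: (2, 1, 1)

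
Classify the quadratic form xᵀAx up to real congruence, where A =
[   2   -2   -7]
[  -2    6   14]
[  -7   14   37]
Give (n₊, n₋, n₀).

Answer: (3, 0, 0)

Derivation:
step 0: pivot 2 → sign +
step 1: pivot 4 → sign +
step 2: pivot 1/4 → sign +
signature = (3, 0, 0)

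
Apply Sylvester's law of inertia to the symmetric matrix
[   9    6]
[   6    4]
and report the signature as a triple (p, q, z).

Answer: (1, 0, 1)

Derivation:
step 0: pivot 9 → sign +
step 1: row/col 1 already zero → sign 0
signature = (1, 0, 1)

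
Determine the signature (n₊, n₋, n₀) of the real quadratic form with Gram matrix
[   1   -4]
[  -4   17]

step 0: pivot 1 → sign +
step 1: pivot 1 → sign +
signature = (2, 0, 0)

Answer: (2, 0, 0)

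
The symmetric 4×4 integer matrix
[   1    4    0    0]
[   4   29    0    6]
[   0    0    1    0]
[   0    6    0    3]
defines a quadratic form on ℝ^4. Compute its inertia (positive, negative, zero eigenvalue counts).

step 0: pivot 1 → sign +
step 1: pivot 13 → sign +
step 2: pivot 1 → sign +
step 3: pivot 3/13 → sign +
signature = (4, 0, 0)

Answer: (4, 0, 0)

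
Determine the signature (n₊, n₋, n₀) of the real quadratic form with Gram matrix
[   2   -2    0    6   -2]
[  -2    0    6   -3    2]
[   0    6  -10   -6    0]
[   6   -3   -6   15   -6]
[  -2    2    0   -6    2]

step 0: pivot 2 → sign +
step 1: pivot -2 → sign −
step 2: pivot 8 → sign +
step 3: pivot 3/8 → sign +
step 4: row/col 4 already zero → sign 0
signature = (3, 1, 1)

Answer: (3, 1, 1)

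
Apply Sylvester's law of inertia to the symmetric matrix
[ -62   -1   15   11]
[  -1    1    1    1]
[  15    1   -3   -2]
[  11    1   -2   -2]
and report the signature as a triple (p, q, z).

Answer: (2, 2, 0)

Derivation:
step 0: pivot -62 → sign −
step 1: pivot 63/62 → sign +
step 2: pivot 4/63 → sign +
step 3: pivot -3/4 → sign −
signature = (2, 2, 0)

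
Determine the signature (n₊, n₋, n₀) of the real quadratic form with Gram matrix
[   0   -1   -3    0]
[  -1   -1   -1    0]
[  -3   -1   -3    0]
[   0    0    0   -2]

Answer: (1, 3, 0)

Derivation:
step 0: pivot -1 → sign −
step 1: pivot 1 → sign +
step 2: pivot -6 → sign −
step 3: pivot -2 → sign −
signature = (1, 3, 0)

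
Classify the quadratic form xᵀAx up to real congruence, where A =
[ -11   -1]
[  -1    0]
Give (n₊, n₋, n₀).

Answer: (1, 1, 0)

Derivation:
step 0: pivot -11 → sign −
step 1: pivot 1/11 → sign +
signature = (1, 1, 0)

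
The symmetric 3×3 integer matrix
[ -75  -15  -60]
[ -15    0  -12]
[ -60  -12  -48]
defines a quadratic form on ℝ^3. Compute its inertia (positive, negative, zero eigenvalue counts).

Answer: (1, 1, 1)

Derivation:
step 0: pivot -75 → sign −
step 1: pivot 3 → sign +
step 2: row/col 2 already zero → sign 0
signature = (1, 1, 1)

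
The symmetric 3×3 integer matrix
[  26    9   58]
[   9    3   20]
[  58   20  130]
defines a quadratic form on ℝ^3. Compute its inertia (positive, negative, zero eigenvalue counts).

Answer: (2, 1, 0)

Derivation:
step 0: pivot 26 → sign +
step 1: pivot -3/26 → sign −
step 2: pivot 2/3 → sign +
signature = (2, 1, 0)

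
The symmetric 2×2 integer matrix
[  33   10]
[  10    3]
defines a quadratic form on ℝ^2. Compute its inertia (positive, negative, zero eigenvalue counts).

step 0: pivot 33 → sign +
step 1: pivot -1/33 → sign −
signature = (1, 1, 0)

Answer: (1, 1, 0)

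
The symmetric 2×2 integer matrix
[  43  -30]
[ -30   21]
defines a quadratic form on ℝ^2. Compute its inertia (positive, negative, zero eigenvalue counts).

step 0: pivot 43 → sign +
step 1: pivot 3/43 → sign +
signature = (2, 0, 0)

Answer: (2, 0, 0)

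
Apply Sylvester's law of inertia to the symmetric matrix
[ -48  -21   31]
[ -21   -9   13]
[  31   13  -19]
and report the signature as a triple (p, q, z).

Answer: (1, 2, 0)

Derivation:
step 0: pivot -48 → sign −
step 1: pivot 3/16 → sign +
step 2: pivot -2/3 → sign −
signature = (1, 2, 0)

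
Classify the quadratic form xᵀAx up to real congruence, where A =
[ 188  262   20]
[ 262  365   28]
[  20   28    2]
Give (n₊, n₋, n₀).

step 0: pivot 188 → sign +
step 1: pivot -6/47 → sign −
step 2: row/col 2 already zero → sign 0
signature = (1, 1, 1)

Answer: (1, 1, 1)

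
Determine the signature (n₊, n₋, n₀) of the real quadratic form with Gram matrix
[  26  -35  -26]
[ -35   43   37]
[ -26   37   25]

Answer: (1, 2, 0)

Derivation:
step 0: pivot 26 → sign +
step 1: pivot -107/26 → sign −
step 2: pivot -3/107 → sign −
signature = (1, 2, 0)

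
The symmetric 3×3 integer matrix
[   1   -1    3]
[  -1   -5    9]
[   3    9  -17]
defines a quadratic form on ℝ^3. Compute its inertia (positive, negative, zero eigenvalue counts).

Answer: (1, 2, 0)

Derivation:
step 0: pivot 1 → sign +
step 1: pivot -6 → sign −
step 2: pivot -2 → sign −
signature = (1, 2, 0)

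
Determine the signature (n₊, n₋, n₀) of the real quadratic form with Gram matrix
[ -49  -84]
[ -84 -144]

Answer: (0, 1, 1)

Derivation:
step 0: pivot -49 → sign −
step 1: row/col 1 already zero → sign 0
signature = (0, 1, 1)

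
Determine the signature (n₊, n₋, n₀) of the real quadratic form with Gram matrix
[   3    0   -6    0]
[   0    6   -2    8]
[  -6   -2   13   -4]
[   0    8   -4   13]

Answer: (3, 1, 0)

Derivation:
step 0: pivot 3 → sign +
step 1: pivot 6 → sign +
step 2: pivot 1/3 → sign +
step 3: pivot -3 → sign −
signature = (3, 1, 0)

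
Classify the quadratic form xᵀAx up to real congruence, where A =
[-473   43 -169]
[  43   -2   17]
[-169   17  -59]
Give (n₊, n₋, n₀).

Answer: (1, 2, 0)

Derivation:
step 0: pivot -473 → sign −
step 1: pivot 21/11 → sign +
step 2: pivot -6/301 → sign −
signature = (1, 2, 0)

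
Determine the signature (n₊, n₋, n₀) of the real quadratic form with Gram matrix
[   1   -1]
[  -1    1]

Answer: (1, 0, 1)

Derivation:
step 0: pivot 1 → sign +
step 1: row/col 1 already zero → sign 0
signature = (1, 0, 1)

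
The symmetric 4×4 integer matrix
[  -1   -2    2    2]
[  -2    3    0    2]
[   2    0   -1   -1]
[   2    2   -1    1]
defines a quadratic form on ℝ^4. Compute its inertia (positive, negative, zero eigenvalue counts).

step 0: pivot -1 → sign −
step 1: pivot 7 → sign +
step 2: pivot 5/7 → sign +
step 3: pivot -2/5 → sign −
signature = (2, 2, 0)

Answer: (2, 2, 0)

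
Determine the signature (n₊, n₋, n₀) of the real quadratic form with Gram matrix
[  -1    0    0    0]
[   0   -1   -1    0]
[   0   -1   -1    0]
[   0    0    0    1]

step 0: pivot -1 → sign −
step 1: pivot -1 → sign −
step 2: pivot 1 → sign +
step 3: row/col 3 already zero → sign 0
signature = (1, 2, 1)

Answer: (1, 2, 1)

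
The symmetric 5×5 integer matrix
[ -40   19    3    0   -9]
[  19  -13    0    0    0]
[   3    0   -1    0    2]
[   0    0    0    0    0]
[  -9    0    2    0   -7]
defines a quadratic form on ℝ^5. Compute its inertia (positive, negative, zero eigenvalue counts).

step 0: pivot -40 → sign −
step 1: pivot -159/40 → sign −
step 2: pivot -14/53 → sign −
step 3: pivot -3/14 → sign −
step 4: row/col 4 already zero → sign 0
signature = (0, 4, 1)

Answer: (0, 4, 1)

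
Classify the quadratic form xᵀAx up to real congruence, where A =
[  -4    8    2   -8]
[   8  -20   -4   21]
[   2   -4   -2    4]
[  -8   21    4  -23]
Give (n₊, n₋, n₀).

step 0: pivot -4 → sign −
step 1: pivot -4 → sign −
step 2: pivot -1 → sign −
step 3: pivot -3/4 → sign −
signature = (0, 4, 0)

Answer: (0, 4, 0)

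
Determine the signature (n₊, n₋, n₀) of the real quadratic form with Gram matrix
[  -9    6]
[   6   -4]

Answer: (0, 1, 1)

Derivation:
step 0: pivot -9 → sign −
step 1: row/col 1 already zero → sign 0
signature = (0, 1, 1)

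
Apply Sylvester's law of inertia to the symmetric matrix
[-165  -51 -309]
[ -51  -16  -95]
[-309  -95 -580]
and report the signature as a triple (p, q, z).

Answer: (0, 3, 0)

Derivation:
step 0: pivot -165 → sign −
step 1: pivot -13/55 → sign −
step 2: pivot -3/13 → sign −
signature = (0, 3, 0)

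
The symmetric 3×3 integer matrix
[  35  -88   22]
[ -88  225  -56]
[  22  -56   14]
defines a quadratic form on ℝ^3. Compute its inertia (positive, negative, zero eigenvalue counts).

step 0: pivot 35 → sign +
step 1: pivot 131/35 → sign +
step 2: pivot 6/131 → sign +
signature = (3, 0, 0)

Answer: (3, 0, 0)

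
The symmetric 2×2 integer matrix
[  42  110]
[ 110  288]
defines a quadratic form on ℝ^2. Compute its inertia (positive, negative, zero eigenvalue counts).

step 0: pivot 42 → sign +
step 1: pivot -2/21 → sign −
signature = (1, 1, 0)

Answer: (1, 1, 0)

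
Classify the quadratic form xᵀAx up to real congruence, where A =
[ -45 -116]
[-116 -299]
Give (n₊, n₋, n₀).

Answer: (1, 1, 0)

Derivation:
step 0: pivot -45 → sign −
step 1: pivot 1/45 → sign +
signature = (1, 1, 0)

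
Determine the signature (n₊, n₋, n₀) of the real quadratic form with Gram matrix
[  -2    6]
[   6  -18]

Answer: (0, 1, 1)

Derivation:
step 0: pivot -2 → sign −
step 1: row/col 1 already zero → sign 0
signature = (0, 1, 1)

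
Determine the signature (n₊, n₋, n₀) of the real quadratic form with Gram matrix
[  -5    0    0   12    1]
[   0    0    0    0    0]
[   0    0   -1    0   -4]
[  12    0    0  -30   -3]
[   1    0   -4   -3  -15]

Answer: (1, 3, 1)

Derivation:
step 0: pivot -5 → sign −
step 1: pivot -1 → sign −
step 2: pivot -6/5 → sign −
step 3: pivot 3/2 → sign +
step 4: row/col 4 already zero → sign 0
signature = (1, 3, 1)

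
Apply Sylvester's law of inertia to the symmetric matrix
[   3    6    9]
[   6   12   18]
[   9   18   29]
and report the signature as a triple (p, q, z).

step 0: pivot 3 → sign +
step 1: pivot 2 → sign +
step 2: row/col 2 already zero → sign 0
signature = (2, 0, 1)

Answer: (2, 0, 1)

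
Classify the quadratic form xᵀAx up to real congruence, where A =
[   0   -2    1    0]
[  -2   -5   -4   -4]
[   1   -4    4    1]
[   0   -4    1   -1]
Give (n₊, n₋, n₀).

step 0: pivot -5 → sign −
step 1: pivot 4/5 → sign +
step 2: pivot -5/4 → sign −
step 3: pivot -1/5 → sign −
signature = (1, 3, 0)

Answer: (1, 3, 0)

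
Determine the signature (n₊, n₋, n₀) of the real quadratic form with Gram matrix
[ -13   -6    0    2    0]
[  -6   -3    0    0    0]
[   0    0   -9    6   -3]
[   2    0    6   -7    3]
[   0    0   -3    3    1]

step 0: pivot -13 → sign −
step 1: pivot -3/13 → sign −
step 2: pivot -9 → sign −
step 3: pivot 1 → sign +
step 4: pivot 1 → sign +
signature = (2, 3, 0)

Answer: (2, 3, 0)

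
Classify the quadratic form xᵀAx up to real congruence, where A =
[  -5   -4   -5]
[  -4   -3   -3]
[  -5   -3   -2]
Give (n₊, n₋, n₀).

Answer: (1, 2, 0)

Derivation:
step 0: pivot -5 → sign −
step 1: pivot 1/5 → sign +
step 2: pivot -2 → sign −
signature = (1, 2, 0)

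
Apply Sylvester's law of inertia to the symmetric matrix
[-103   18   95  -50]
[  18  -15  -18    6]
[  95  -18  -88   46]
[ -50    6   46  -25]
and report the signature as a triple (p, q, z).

Answer: (1, 3, 0)

Derivation:
step 0: pivot -103 → sign −
step 1: pivot -1221/103 → sign −
step 2: pivot -87/407 → sign −
step 3: pivot 3/29 → sign +
signature = (1, 3, 0)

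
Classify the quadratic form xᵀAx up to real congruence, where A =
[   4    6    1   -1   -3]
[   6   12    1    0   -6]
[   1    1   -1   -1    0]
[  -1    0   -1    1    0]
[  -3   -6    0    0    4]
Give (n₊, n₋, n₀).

step 0: pivot 4 → sign +
step 1: pivot 3 → sign +
step 2: pivot -4/3 → sign −
step 3: pivot 3/16 → sign +
step 4: pivot 1 → sign +
signature = (4, 1, 0)

Answer: (4, 1, 0)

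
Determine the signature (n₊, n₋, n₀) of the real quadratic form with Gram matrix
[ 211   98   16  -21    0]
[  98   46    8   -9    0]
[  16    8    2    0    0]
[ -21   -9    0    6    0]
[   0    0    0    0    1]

step 0: pivot 211 → sign +
step 1: pivot 102/211 → sign +
step 2: pivot 2/17 → sign +
step 3: pivot -3/2 → sign −
step 4: pivot 1 → sign +
signature = (4, 1, 0)

Answer: (4, 1, 0)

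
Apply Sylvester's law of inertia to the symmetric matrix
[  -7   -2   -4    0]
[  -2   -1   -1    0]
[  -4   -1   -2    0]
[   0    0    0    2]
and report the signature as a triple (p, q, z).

Answer: (2, 2, 0)

Derivation:
step 0: pivot -7 → sign −
step 1: pivot -3/7 → sign −
step 2: pivot 1/3 → sign +
step 3: pivot 2 → sign +
signature = (2, 2, 0)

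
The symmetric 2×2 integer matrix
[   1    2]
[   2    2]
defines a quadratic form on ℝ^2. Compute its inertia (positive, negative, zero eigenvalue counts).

step 0: pivot 1 → sign +
step 1: pivot -2 → sign −
signature = (1, 1, 0)

Answer: (1, 1, 0)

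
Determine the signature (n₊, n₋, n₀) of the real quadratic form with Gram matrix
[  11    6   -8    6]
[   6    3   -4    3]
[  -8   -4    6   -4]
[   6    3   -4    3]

step 0: pivot 11 → sign +
step 1: pivot -3/11 → sign −
step 2: pivot 2/3 → sign +
step 3: row/col 3 already zero → sign 0
signature = (2, 1, 1)

Answer: (2, 1, 1)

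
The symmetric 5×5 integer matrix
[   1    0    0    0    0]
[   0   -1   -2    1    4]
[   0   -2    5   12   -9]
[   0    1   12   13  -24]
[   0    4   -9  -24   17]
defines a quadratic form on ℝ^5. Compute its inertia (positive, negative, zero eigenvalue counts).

step 0: pivot 1 → sign +
step 1: pivot -1 → sign −
step 2: pivot 9 → sign +
step 3: pivot 26/9 → sign +
step 4: pivot 6/13 → sign +
signature = (4, 1, 0)

Answer: (4, 1, 0)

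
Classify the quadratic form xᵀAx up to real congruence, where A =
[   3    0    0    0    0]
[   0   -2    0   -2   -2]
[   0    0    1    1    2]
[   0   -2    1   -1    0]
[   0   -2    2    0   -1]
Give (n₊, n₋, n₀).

Answer: (2, 2, 1)

Derivation:
step 0: pivot 3 → sign +
step 1: pivot -2 → sign −
step 2: pivot 1 → sign +
step 3: pivot -3 → sign −
step 4: row/col 4 already zero → sign 0
signature = (2, 2, 1)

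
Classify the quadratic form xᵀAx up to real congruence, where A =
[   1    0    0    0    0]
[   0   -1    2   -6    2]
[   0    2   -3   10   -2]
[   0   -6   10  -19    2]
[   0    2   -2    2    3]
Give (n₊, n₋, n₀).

step 0: pivot 1 → sign +
step 1: pivot -1 → sign −
step 2: pivot 1 → sign +
step 3: pivot 13 → sign +
step 4: pivot 3/13 → sign +
signature = (4, 1, 0)

Answer: (4, 1, 0)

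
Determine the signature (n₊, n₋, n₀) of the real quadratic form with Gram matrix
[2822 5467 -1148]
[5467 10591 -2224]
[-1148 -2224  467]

Answer: (1, 2, 0)

Derivation:
step 0: pivot 2822 → sign +
step 1: pivot -287/2822 → sign −
step 2: pivot -3/287 → sign −
signature = (1, 2, 0)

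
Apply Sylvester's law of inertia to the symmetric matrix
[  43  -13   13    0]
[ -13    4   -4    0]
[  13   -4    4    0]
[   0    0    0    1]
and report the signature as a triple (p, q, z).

step 0: pivot 43 → sign +
step 1: pivot 3/43 → sign +
step 2: pivot 1 → sign +
step 3: row/col 3 already zero → sign 0
signature = (3, 0, 1)

Answer: (3, 0, 1)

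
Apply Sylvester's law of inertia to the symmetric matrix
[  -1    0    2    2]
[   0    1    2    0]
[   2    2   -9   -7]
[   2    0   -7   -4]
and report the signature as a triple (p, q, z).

Answer: (2, 2, 0)

Derivation:
step 0: pivot -1 → sign −
step 1: pivot 1 → sign +
step 2: pivot -9 → sign −
step 3: pivot 1 → sign +
signature = (2, 2, 0)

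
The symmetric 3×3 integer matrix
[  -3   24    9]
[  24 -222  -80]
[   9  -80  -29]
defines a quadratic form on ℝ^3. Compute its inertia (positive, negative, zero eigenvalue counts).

step 0: pivot -3 → sign −
step 1: pivot -30 → sign −
step 2: pivot 2/15 → sign +
signature = (1, 2, 0)

Answer: (1, 2, 0)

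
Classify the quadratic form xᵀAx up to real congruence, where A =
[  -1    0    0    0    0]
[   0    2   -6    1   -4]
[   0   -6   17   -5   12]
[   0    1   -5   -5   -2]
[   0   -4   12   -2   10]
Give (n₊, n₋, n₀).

Answer: (2, 3, 0)

Derivation:
step 0: pivot -1 → sign −
step 1: pivot 2 → sign +
step 2: pivot -1 → sign −
step 3: pivot -3/2 → sign −
step 4: pivot 2 → sign +
signature = (2, 3, 0)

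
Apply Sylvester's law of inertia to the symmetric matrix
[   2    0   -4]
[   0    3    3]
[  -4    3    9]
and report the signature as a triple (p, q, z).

step 0: pivot 2 → sign +
step 1: pivot 3 → sign +
step 2: pivot -2 → sign −
signature = (2, 1, 0)

Answer: (2, 1, 0)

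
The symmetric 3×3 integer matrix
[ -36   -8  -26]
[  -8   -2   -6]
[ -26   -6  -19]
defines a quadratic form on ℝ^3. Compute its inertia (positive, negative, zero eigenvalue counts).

step 0: pivot -36 → sign −
step 1: pivot -2/9 → sign −
step 2: row/col 2 already zero → sign 0
signature = (0, 2, 1)

Answer: (0, 2, 1)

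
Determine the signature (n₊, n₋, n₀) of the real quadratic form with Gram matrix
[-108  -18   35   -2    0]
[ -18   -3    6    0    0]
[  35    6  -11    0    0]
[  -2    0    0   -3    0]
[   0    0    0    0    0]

Answer: (2, 2, 1)

Derivation:
step 0: pivot -108 → sign −
step 1: pivot 37/108 → sign +
step 2: pivot -3/37 → sign −
step 3: pivot 1 → sign +
step 4: row/col 4 already zero → sign 0
signature = (2, 2, 1)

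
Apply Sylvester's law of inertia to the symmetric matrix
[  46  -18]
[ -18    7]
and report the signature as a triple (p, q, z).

step 0: pivot 46 → sign +
step 1: pivot -1/23 → sign −
signature = (1, 1, 0)

Answer: (1, 1, 0)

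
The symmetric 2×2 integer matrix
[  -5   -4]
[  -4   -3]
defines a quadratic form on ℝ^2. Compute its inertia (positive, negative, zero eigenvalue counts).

step 0: pivot -5 → sign −
step 1: pivot 1/5 → sign +
signature = (1, 1, 0)

Answer: (1, 1, 0)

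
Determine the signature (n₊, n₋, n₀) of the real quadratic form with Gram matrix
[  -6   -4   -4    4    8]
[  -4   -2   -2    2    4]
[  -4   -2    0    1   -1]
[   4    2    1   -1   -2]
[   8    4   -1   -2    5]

Answer: (3, 1, 1)

Derivation:
step 0: pivot -6 → sign −
step 1: pivot 2/3 → sign +
step 2: pivot 2 → sign +
step 3: pivot 1/2 → sign +
step 4: row/col 4 already zero → sign 0
signature = (3, 1, 1)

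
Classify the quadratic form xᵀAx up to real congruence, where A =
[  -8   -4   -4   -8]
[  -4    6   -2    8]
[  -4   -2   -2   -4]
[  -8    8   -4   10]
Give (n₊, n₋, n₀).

step 0: pivot -8 → sign −
step 1: pivot 8 → sign +
step 2: row/col 2 already zero → sign 0
step 3: row/col 3 already zero → sign 0
signature = (1, 1, 2)

Answer: (1, 1, 2)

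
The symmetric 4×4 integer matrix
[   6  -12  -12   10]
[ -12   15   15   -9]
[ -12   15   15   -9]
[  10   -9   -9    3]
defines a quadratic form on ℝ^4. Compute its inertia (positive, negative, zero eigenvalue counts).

Answer: (1, 2, 1)

Derivation:
step 0: pivot 6 → sign +
step 1: pivot -9 → sign −
step 2: pivot -2/9 → sign −
step 3: row/col 3 already zero → sign 0
signature = (1, 2, 1)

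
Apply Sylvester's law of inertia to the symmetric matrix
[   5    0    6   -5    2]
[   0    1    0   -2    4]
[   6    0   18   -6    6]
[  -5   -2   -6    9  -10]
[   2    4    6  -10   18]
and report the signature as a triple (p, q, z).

Answer: (3, 0, 2)

Derivation:
step 0: pivot 5 → sign +
step 1: pivot 1 → sign +
step 2: pivot 54/5 → sign +
step 3: row/col 3 already zero → sign 0
step 4: row/col 4 already zero → sign 0
signature = (3, 0, 2)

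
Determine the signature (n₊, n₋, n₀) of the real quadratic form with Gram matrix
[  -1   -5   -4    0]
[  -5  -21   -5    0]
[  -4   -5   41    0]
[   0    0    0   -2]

step 0: pivot -1 → sign −
step 1: pivot 4 → sign +
step 2: pivot 3/4 → sign +
step 3: pivot -2 → sign −
signature = (2, 2, 0)

Answer: (2, 2, 0)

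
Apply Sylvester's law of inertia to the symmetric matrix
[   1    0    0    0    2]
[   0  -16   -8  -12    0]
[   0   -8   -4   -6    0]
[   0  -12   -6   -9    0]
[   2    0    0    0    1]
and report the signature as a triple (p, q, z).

step 0: pivot 1 → sign +
step 1: pivot -16 → sign −
step 2: pivot -3 → sign −
step 3: row/col 3 already zero → sign 0
step 4: row/col 4 already zero → sign 0
signature = (1, 2, 2)

Answer: (1, 2, 2)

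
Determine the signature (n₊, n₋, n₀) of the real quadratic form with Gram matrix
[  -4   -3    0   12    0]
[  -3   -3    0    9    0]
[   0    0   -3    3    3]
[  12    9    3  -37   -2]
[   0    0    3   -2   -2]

step 0: pivot -4 → sign −
step 1: pivot -3/4 → sign −
step 2: pivot -3 → sign −
step 3: pivot 2 → sign +
step 4: pivot 1/2 → sign +
signature = (2, 3, 0)

Answer: (2, 3, 0)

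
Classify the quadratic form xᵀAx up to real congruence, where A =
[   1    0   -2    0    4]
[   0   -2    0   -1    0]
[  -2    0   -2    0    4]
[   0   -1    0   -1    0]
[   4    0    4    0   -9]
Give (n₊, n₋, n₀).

Answer: (1, 4, 0)

Derivation:
step 0: pivot 1 → sign +
step 1: pivot -2 → sign −
step 2: pivot -6 → sign −
step 3: pivot -1/2 → sign −
step 4: pivot -1 → sign −
signature = (1, 4, 0)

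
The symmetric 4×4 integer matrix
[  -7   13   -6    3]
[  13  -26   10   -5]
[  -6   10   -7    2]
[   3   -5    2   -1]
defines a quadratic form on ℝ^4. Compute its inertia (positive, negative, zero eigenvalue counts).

Answer: (1, 3, 0)

Derivation:
step 0: pivot -7 → sign −
step 1: pivot -13/7 → sign −
step 2: pivot -15/13 → sign −
step 3: pivot 6/5 → sign +
signature = (1, 3, 0)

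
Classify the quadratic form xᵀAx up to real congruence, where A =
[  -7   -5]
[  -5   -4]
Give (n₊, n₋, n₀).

Answer: (0, 2, 0)

Derivation:
step 0: pivot -7 → sign −
step 1: pivot -3/7 → sign −
signature = (0, 2, 0)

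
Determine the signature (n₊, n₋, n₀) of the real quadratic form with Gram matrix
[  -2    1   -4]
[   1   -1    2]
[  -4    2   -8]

step 0: pivot -2 → sign −
step 1: pivot -1/2 → sign −
step 2: row/col 2 already zero → sign 0
signature = (0, 2, 1)

Answer: (0, 2, 1)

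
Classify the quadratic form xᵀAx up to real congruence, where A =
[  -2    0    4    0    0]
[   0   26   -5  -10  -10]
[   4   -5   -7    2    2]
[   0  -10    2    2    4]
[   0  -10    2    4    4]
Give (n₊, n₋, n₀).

Answer: (2, 2, 1)

Derivation:
step 0: pivot -2 → sign −
step 1: pivot 26 → sign +
step 2: pivot 1/26 → sign +
step 3: pivot -2 → sign −
step 4: row/col 4 already zero → sign 0
signature = (2, 2, 1)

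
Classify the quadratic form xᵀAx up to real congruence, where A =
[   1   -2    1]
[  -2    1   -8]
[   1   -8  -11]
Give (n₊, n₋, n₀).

Answer: (1, 1, 1)

Derivation:
step 0: pivot 1 → sign +
step 1: pivot -3 → sign −
step 2: row/col 2 already zero → sign 0
signature = (1, 1, 1)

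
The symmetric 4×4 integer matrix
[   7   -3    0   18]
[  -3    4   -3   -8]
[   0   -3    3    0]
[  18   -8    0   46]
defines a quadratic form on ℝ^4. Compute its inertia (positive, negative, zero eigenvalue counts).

Answer: (2, 1, 1)

Derivation:
step 0: pivot 7 → sign +
step 1: pivot 19/7 → sign +
step 2: pivot -6/19 → sign −
step 3: row/col 3 already zero → sign 0
signature = (2, 1, 1)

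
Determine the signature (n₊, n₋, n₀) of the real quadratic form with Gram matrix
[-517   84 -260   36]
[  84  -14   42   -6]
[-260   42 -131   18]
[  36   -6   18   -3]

step 0: pivot -517 → sign −
step 1: pivot -182/517 → sign −
step 2: pivot -1/13 → sign −
step 3: pivot -3/7 → sign −
signature = (0, 4, 0)

Answer: (0, 4, 0)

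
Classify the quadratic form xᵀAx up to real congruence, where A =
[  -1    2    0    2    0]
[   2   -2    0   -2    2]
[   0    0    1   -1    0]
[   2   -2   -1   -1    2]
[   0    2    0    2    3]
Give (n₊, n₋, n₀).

Answer: (3, 1, 1)

Derivation:
step 0: pivot -1 → sign −
step 1: pivot 2 → sign +
step 2: pivot 1 → sign +
step 3: pivot 1 → sign +
step 4: row/col 4 already zero → sign 0
signature = (3, 1, 1)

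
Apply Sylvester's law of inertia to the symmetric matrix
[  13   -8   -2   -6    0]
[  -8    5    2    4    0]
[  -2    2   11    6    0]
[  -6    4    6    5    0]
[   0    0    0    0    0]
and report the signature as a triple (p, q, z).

step 0: pivot 13 → sign +
step 1: pivot 1/13 → sign +
step 2: pivot 3 → sign +
step 3: pivot -1/3 → sign −
step 4: row/col 4 already zero → sign 0
signature = (3, 1, 1)

Answer: (3, 1, 1)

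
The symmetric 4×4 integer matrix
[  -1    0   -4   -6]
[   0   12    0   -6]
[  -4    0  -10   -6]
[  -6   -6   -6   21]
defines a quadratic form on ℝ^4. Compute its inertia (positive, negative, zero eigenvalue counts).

step 0: pivot -1 → sign −
step 1: pivot 12 → sign +
step 2: pivot 6 → sign +
step 3: row/col 3 already zero → sign 0
signature = (2, 1, 1)

Answer: (2, 1, 1)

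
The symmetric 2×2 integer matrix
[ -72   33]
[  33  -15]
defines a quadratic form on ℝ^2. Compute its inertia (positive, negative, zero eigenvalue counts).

step 0: pivot -72 → sign −
step 1: pivot 1/8 → sign +
signature = (1, 1, 0)

Answer: (1, 1, 0)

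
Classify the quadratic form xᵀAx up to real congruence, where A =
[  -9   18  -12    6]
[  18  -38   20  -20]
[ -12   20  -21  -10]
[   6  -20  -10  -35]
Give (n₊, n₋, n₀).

step 0: pivot -9 → sign −
step 1: pivot -2 → sign −
step 2: pivot 3 → sign +
step 3: pivot -1/3 → sign −
signature = (1, 3, 0)

Answer: (1, 3, 0)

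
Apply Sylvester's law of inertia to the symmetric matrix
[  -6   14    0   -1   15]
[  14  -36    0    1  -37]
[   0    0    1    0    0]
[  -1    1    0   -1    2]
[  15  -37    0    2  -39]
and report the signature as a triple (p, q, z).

Answer: (1, 3, 1)

Derivation:
step 0: pivot -6 → sign −
step 1: pivot -10/3 → sign −
step 2: pivot 1 → sign +
step 3: pivot -3/10 → sign −
step 4: row/col 4 already zero → sign 0
signature = (1, 3, 1)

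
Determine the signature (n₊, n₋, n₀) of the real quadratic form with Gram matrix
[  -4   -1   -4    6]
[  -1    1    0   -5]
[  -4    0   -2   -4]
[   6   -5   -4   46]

step 0: pivot -4 → sign −
step 1: pivot 5/4 → sign +
step 2: pivot 6/5 → sign +
step 3: pivot 2 → sign +
signature = (3, 1, 0)

Answer: (3, 1, 0)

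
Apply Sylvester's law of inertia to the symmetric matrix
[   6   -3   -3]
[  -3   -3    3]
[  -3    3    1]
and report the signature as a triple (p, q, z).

step 0: pivot 6 → sign +
step 1: pivot -9/2 → sign −
step 2: row/col 2 already zero → sign 0
signature = (1, 1, 1)

Answer: (1, 1, 1)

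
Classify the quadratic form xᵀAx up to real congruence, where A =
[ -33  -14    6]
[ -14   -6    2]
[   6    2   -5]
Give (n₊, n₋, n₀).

Answer: (1, 2, 0)

Derivation:
step 0: pivot -33 → sign −
step 1: pivot -2/33 → sign −
step 2: pivot 1 → sign +
signature = (1, 2, 0)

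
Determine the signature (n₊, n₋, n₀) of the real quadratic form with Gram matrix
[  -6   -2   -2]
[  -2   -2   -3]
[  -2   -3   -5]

Answer: (0, 3, 0)

Derivation:
step 0: pivot -6 → sign −
step 1: pivot -4/3 → sign −
step 2: pivot -1/4 → sign −
signature = (0, 3, 0)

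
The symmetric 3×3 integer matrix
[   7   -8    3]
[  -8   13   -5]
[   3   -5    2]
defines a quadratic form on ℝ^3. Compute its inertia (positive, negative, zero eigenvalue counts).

Answer: (3, 0, 0)

Derivation:
step 0: pivot 7 → sign +
step 1: pivot 27/7 → sign +
step 2: pivot 2/27 → sign +
signature = (3, 0, 0)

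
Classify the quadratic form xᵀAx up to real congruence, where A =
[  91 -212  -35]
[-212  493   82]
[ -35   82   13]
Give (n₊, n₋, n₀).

step 0: pivot 91 → sign +
step 1: pivot -81/91 → sign −
step 2: pivot -2/9 → sign −
signature = (1, 2, 0)

Answer: (1, 2, 0)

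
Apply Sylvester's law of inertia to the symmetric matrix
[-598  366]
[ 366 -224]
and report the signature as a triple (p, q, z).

step 0: pivot -598 → sign −
step 1: pivot 2/299 → sign +
signature = (1, 1, 0)

Answer: (1, 1, 0)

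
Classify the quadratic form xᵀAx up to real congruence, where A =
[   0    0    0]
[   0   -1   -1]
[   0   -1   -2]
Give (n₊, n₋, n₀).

step 0: pivot -1 → sign −
step 1: pivot -1 → sign −
step 2: row/col 2 already zero → sign 0
signature = (0, 2, 1)

Answer: (0, 2, 1)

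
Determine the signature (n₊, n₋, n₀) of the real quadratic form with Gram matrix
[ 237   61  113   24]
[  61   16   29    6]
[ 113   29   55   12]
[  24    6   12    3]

step 0: pivot 237 → sign +
step 1: pivot 71/237 → sign +
step 2: pivot 78/71 → sign +
step 3: pivot 3/13 → sign +
signature = (4, 0, 0)

Answer: (4, 0, 0)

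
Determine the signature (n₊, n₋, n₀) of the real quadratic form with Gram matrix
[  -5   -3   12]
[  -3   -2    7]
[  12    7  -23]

Answer: (1, 2, 0)

Derivation:
step 0: pivot -5 → sign −
step 1: pivot -1/5 → sign −
step 2: pivot 6 → sign +
signature = (1, 2, 0)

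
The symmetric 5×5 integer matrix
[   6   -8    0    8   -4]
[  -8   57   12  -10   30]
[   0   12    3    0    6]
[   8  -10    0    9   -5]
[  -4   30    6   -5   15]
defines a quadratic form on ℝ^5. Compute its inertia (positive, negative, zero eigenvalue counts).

Answer: (3, 2, 0)

Derivation:
step 0: pivot 6 → sign +
step 1: pivot 139/3 → sign +
step 2: pivot -15/139 → sign −
step 3: pivot -7/5 → sign −
step 4: pivot 6/7 → sign +
signature = (3, 2, 0)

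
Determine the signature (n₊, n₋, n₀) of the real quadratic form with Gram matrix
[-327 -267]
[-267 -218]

Answer: (1, 1, 0)

Derivation:
step 0: pivot -327 → sign −
step 1: pivot 1/109 → sign +
signature = (1, 1, 0)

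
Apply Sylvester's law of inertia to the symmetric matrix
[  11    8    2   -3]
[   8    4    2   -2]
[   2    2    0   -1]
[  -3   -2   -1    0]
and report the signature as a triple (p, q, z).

step 0: pivot 11 → sign +
step 1: pivot -20/11 → sign −
step 2: pivot -1/5 → sign −
step 3: row/col 3 already zero → sign 0
signature = (1, 2, 1)

Answer: (1, 2, 1)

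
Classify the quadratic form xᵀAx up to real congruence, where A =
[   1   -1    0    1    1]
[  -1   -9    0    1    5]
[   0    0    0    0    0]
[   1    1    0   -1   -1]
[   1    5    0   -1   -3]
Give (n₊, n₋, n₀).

Answer: (1, 2, 2)

Derivation:
step 0: pivot 1 → sign +
step 1: pivot -10 → sign −
step 2: pivot -8/5 → sign −
step 3: row/col 3 already zero → sign 0
step 4: row/col 4 already zero → sign 0
signature = (1, 2, 2)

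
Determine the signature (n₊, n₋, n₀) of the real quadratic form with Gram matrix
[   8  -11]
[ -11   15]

Answer: (1, 1, 0)

Derivation:
step 0: pivot 8 → sign +
step 1: pivot -1/8 → sign −
signature = (1, 1, 0)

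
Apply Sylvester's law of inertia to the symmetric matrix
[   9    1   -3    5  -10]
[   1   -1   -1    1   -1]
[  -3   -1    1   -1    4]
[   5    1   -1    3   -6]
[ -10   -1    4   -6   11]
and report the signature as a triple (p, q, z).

step 0: pivot 9 → sign +
step 1: pivot -10/9 → sign −
step 2: pivot 2/5 → sign +
step 3: pivot -1 → sign −
step 4: pivot 1 → sign +
signature = (3, 2, 0)

Answer: (3, 2, 0)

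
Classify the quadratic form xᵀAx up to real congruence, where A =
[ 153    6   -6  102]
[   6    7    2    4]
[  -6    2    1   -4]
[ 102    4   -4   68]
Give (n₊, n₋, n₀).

step 0: pivot 153 → sign +
step 1: pivot 115/17 → sign +
step 2: pivot 3/115 → sign +
step 3: row/col 3 already zero → sign 0
signature = (3, 0, 1)

Answer: (3, 0, 1)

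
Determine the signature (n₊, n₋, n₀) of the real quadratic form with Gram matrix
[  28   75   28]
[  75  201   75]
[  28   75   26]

step 0: pivot 28 → sign +
step 1: pivot 3/28 → sign +
step 2: pivot -2 → sign −
signature = (2, 1, 0)

Answer: (2, 1, 0)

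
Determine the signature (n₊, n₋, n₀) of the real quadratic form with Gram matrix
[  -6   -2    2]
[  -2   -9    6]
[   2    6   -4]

step 0: pivot -6 → sign −
step 1: pivot -25/3 → sign −
step 2: pivot 2/25 → sign +
signature = (1, 2, 0)

Answer: (1, 2, 0)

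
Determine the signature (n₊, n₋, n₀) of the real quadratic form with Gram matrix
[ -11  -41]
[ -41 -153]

Answer: (0, 2, 0)

Derivation:
step 0: pivot -11 → sign −
step 1: pivot -2/11 → sign −
signature = (0, 2, 0)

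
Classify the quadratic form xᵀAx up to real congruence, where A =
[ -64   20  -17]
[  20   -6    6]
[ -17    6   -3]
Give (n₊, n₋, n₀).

step 0: pivot -64 → sign −
step 1: pivot 1/4 → sign +
step 2: pivot -3/8 → sign −
signature = (1, 2, 0)

Answer: (1, 2, 0)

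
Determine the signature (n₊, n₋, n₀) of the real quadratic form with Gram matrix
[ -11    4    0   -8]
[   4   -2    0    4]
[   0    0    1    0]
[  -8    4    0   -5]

Answer: (2, 2, 0)

Derivation:
step 0: pivot -11 → sign −
step 1: pivot -6/11 → sign −
step 2: pivot 1 → sign +
step 3: pivot 3 → sign +
signature = (2, 2, 0)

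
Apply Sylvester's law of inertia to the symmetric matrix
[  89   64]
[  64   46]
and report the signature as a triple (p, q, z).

Answer: (1, 1, 0)

Derivation:
step 0: pivot 89 → sign +
step 1: pivot -2/89 → sign −
signature = (1, 1, 0)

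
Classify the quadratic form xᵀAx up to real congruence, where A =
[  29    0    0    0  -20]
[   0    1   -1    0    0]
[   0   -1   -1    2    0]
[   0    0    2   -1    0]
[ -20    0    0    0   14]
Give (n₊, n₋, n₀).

step 0: pivot 29 → sign +
step 1: pivot 1 → sign +
step 2: pivot -2 → sign −
step 3: pivot 1 → sign +
step 4: pivot 6/29 → sign +
signature = (4, 1, 0)

Answer: (4, 1, 0)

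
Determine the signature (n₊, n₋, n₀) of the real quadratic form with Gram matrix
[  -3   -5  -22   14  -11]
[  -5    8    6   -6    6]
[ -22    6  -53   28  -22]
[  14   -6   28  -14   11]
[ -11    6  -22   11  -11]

Answer: (2, 3, 0)

Derivation:
step 0: pivot -3 → sign −
step 1: pivot 49/3 → sign +
step 2: pivot -153/49 → sign −
step 3: pivot -2/17 → sign −
step 4: pivot 3/2 → sign +
signature = (2, 3, 0)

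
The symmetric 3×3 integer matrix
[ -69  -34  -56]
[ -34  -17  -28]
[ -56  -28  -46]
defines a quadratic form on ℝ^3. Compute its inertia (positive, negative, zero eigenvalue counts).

Answer: (1, 2, 0)

Derivation:
step 0: pivot -69 → sign −
step 1: pivot -17/69 → sign −
step 2: pivot 2/17 → sign +
signature = (1, 2, 0)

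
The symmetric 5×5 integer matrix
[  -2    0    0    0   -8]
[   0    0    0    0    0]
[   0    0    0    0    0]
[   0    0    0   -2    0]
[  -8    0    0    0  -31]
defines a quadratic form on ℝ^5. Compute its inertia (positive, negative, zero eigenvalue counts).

Answer: (1, 2, 2)

Derivation:
step 0: pivot -2 → sign −
step 1: pivot -2 → sign −
step 2: pivot 1 → sign +
step 3: row/col 3 already zero → sign 0
step 4: row/col 4 already zero → sign 0
signature = (1, 2, 2)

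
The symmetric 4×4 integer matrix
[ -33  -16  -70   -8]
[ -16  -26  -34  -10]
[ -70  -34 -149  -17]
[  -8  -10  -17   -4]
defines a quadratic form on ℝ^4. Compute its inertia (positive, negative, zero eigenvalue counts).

Answer: (0, 4, 0)

Derivation:
step 0: pivot -33 → sign −
step 1: pivot -602/33 → sign −
step 2: pivot -155/301 → sign −
step 3: pivot -1/155 → sign −
signature = (0, 4, 0)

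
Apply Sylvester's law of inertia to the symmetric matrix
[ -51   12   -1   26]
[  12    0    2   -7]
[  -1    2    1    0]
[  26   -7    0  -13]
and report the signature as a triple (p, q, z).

step 0: pivot -51 → sign −
step 1: pivot 48/17 → sign +
step 2: pivot -1/12 → sign −
step 3: row/col 3 already zero → sign 0
signature = (1, 2, 1)

Answer: (1, 2, 1)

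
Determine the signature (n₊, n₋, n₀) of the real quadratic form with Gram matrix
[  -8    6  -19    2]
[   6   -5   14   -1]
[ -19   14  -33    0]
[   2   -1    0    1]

step 0: pivot -8 → sign −
step 1: pivot -1/2 → sign −
step 2: pivot 49/4 → sign +
step 3: pivot -2/49 → sign −
signature = (1, 3, 0)

Answer: (1, 3, 0)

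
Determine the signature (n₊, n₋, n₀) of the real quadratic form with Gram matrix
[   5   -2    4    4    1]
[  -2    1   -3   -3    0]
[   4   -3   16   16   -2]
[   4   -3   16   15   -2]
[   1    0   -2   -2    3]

step 0: pivot 5 → sign +
step 1: pivot 1/5 → sign +
step 2: pivot 3 → sign +
step 3: pivot -1 → sign −
step 4: pivot 2 → sign +
signature = (4, 1, 0)

Answer: (4, 1, 0)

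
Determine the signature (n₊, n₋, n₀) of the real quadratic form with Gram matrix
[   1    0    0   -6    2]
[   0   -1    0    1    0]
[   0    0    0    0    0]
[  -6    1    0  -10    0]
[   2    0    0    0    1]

Answer: (2, 2, 1)

Derivation:
step 0: pivot 1 → sign +
step 1: pivot -1 → sign −
step 2: pivot -45 → sign −
step 3: pivot 1/5 → sign +
step 4: row/col 4 already zero → sign 0
signature = (2, 2, 1)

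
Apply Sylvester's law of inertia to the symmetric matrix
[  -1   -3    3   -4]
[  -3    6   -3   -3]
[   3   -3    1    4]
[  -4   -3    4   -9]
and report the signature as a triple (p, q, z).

step 0: pivot -1 → sign −
step 1: pivot 15 → sign +
step 2: pivot 2/5 → sign +
step 3: row/col 3 already zero → sign 0
signature = (2, 1, 1)

Answer: (2, 1, 1)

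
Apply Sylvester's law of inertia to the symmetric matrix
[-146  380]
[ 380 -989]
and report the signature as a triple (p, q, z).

step 0: pivot -146 → sign −
step 1: pivot 3/73 → sign +
signature = (1, 1, 0)

Answer: (1, 1, 0)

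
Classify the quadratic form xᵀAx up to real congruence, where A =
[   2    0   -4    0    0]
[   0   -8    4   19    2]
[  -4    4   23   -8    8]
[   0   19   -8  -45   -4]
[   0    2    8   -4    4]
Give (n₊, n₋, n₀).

step 0: pivot 2 → sign +
step 1: pivot -8 → sign −
step 2: pivot 17 → sign +
step 3: pivot -1/136 → sign −
step 4: row/col 4 already zero → sign 0
signature = (2, 2, 1)

Answer: (2, 2, 1)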